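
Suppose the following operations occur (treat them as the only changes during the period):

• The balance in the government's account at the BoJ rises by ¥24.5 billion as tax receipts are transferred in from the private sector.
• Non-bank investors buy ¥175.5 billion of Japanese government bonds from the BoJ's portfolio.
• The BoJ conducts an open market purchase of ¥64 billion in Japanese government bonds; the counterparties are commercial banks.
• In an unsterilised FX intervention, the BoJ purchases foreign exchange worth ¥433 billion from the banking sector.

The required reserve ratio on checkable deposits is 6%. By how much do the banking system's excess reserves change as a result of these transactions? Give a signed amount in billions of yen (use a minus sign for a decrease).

+¥309 billion

Government account inflow ¥24.5 billion: reserves −¥24.5B, deposits −¥24.5B.
Asset sale (to non-banks) ¥175.5 billion: reserves −¥175.5B, deposits −¥175.5B.
OMO purchase (from banks) ¥64 billion: reserves +¥64B, deposits 0.
FX purchase ¥433 billion: reserves +¥433B, deposits 0.
Totals: Δreserves = +¥297B, Δdeposits = −¥200B.
Δrequired reserves = 6% × −¥200B = −¥12B.
Δexcess reserves = Δreserves − Δrequired = +¥297B − (−¥12B) = +¥309 billion.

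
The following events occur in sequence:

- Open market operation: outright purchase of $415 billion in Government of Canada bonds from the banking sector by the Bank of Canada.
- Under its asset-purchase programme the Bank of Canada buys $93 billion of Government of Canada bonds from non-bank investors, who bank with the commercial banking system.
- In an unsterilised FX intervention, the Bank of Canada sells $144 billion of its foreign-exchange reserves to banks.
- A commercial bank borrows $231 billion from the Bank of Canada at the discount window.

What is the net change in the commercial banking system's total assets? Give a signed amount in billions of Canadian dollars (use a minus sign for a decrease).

OMO purchase (from banks) $415 billion: just an asset swap on bank balance sheets → 0.
Asset purchase (from non-banks) $93 billion: bank balance sheets expand → +$93B.
FX sale $144 billion: just an asset swap on bank balance sheets → 0.
Discount-window loan $231 billion: bank balance sheets expand → +$231B.
Net: 0 + 93 + 0 + 231 = +$324 billion.

+$324 billion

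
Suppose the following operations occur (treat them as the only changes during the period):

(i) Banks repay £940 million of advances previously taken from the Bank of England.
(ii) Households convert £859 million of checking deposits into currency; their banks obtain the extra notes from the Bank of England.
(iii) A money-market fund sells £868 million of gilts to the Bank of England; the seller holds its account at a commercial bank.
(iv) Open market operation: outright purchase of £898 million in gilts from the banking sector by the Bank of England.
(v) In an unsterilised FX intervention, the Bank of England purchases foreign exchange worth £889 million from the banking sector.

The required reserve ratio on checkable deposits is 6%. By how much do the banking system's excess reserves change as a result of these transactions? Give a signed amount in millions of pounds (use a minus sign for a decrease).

+£855.46 million

Discount-window repayment £940 million: reserves −£940M, deposits 0.
Currency withdrawal £859 million: reserves −£859M, deposits −£859M.
Asset purchase (from non-banks) £868 million: reserves +£868M, deposits +£868M.
OMO purchase (from banks) £898 million: reserves +£898M, deposits 0.
FX purchase £889 million: reserves +£889M, deposits 0.
Totals: Δreserves = +£856M, Δdeposits = +£9M.
Δrequired reserves = 6% × +£9M = +£0.54M.
Δexcess reserves = Δreserves − Δrequired = +£856M − (+£0.54M) = +£855.46 million.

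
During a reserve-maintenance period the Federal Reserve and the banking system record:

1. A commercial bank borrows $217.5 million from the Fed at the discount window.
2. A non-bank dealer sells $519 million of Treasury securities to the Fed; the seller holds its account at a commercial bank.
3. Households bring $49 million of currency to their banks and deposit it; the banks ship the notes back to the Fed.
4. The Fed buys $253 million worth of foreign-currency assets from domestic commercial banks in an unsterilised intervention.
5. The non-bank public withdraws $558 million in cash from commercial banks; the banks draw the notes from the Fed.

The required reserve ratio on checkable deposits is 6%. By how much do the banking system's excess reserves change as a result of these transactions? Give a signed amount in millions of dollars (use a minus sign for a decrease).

+$479.9 million

Discount-window loan $217.5 million: reserves +$217.5M, deposits 0.
Asset purchase (from non-banks) $519 million: reserves +$519M, deposits +$519M.
Currency deposit $49 million: reserves +$49M, deposits +$49M.
FX purchase $253 million: reserves +$253M, deposits 0.
Currency withdrawal $558 million: reserves −$558M, deposits −$558M.
Totals: Δreserves = +$480.5M, Δdeposits = +$10M.
Δrequired reserves = 6% × +$10M = +$0.6M.
Δexcess reserves = Δreserves − Δrequired = +$480.5M − (+$0.6M) = +$479.9 million.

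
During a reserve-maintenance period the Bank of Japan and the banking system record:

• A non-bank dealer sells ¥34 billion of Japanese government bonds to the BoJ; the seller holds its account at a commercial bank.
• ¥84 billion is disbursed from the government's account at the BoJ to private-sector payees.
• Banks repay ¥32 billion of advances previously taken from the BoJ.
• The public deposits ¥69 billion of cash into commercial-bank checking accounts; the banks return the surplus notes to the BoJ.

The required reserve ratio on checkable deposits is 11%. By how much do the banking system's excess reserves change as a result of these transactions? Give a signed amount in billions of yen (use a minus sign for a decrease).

+¥134.43 billion

Asset purchase (from non-banks) ¥34 billion: reserves +¥34B, deposits +¥34B.
Government spending ¥84 billion: reserves +¥84B, deposits +¥84B.
Discount-window repayment ¥32 billion: reserves −¥32B, deposits 0.
Currency deposit ¥69 billion: reserves +¥69B, deposits +¥69B.
Totals: Δreserves = +¥155B, Δdeposits = +¥187B.
Δrequired reserves = 11% × +¥187B = +¥20.57B.
Δexcess reserves = Δreserves − Δrequired = +¥155B − (+¥20.57B) = +¥134.43 billion.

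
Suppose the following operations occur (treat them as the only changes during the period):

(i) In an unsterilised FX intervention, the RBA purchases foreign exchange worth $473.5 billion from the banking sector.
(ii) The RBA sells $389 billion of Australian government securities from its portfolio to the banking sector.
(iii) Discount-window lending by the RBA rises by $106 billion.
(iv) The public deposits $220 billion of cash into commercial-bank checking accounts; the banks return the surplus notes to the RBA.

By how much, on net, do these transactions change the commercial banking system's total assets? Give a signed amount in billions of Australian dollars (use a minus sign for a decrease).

FX purchase $473.5 billion: just an asset swap on bank balance sheets → 0.
OMO sale (to banks) $389 billion: just an asset swap on bank balance sheets → 0.
Discount-window loan $106 billion: bank balance sheets expand → +$106B.
Currency deposit $220 billion: bank balance sheets expand → +$220B.
Net: 0 + 0 + 106 + 220 = +$326 billion.

+$326 billion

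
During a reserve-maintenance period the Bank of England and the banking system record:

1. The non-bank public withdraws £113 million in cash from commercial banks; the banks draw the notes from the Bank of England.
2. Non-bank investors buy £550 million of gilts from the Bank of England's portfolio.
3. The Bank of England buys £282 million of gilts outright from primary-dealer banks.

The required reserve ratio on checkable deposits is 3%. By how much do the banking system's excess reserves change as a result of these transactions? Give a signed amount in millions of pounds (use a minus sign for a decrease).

Currency withdrawal £113 million: reserves −£113M, deposits −£113M.
Asset sale (to non-banks) £550 million: reserves −£550M, deposits −£550M.
OMO purchase (from banks) £282 million: reserves +£282M, deposits 0.
Totals: Δreserves = −£381M, Δdeposits = −£663M.
Δrequired reserves = 3% × −£663M = −£19.89M.
Δexcess reserves = Δreserves − Δrequired = −£381M − (−£19.89M) = -£361.11 million.

-£361.11 million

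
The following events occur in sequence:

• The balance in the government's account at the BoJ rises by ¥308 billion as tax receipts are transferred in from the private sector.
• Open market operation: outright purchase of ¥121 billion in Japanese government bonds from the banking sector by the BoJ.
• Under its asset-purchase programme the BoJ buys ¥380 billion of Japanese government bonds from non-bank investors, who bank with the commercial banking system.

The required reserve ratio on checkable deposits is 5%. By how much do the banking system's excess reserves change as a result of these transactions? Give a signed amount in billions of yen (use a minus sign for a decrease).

+¥189.4 billion

Government account inflow ¥308 billion: reserves −¥308B, deposits −¥308B.
OMO purchase (from banks) ¥121 billion: reserves +¥121B, deposits 0.
Asset purchase (from non-banks) ¥380 billion: reserves +¥380B, deposits +¥380B.
Totals: Δreserves = +¥193B, Δdeposits = +¥72B.
Δrequired reserves = 5% × +¥72B = +¥3.6B.
Δexcess reserves = Δreserves − Δrequired = +¥193B − (+¥3.6B) = +¥189.4 billion.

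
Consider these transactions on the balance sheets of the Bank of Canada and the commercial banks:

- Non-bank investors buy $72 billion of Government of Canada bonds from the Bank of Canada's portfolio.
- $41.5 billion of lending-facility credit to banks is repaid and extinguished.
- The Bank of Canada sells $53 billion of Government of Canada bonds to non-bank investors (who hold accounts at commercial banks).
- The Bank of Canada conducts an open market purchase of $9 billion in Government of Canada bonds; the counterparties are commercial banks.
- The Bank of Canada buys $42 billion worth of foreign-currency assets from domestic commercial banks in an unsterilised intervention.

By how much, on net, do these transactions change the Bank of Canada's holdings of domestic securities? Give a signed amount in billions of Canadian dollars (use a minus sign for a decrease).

Bank of Canada balance sheet:
  Assets:      Securities −$116B, Loans to banks −$41.5B, Foreign assets +$42B
  Liabilities: Bank reserves −$115.5B
Commercial banking system:
  Assets:      Reserves at CB −$115.5B, Securities −$9B, Foreign assets −$42B
  Liabilities: Checkable deposits −$125B, Borrowings from CB −$41.5B
So the change in the Bank of Canada's holdings of domestic securities is -$116 billion.

-$116 billion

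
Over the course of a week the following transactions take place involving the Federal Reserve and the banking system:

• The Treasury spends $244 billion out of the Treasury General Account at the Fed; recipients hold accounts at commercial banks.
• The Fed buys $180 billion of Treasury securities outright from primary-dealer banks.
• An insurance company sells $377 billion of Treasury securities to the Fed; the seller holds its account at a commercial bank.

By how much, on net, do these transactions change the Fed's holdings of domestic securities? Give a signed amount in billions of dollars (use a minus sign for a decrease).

Government spending $244 billion: the Fed's securities portfolio is untouched → 0.
OMO purchase (from banks) $180 billion: securities added to the Fed's portfolio → +$180B.
Asset purchase (from non-banks) $377 billion: securities added to the Fed's portfolio → +$377B.
Net: 0 + 180 + 377 = +$557 billion.

+$557 billion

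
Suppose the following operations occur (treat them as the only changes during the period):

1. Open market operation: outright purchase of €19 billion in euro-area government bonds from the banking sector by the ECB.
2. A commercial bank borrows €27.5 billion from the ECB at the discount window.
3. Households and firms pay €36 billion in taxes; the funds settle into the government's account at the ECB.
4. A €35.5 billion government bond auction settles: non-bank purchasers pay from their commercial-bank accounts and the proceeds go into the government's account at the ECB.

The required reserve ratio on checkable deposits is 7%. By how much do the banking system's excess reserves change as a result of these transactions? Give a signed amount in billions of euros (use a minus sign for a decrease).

-€19.995 billion

OMO purchase (from banks) €19 billion: reserves +€19B, deposits 0.
Discount-window loan €27.5 billion: reserves +€27.5B, deposits 0.
Government account inflow €36 billion: reserves −€36B, deposits −€36B.
Government account inflow €35.5 billion: reserves −€35.5B, deposits −€35.5B.
Totals: Δreserves = −€25B, Δdeposits = −€71.5B.
Δrequired reserves = 7% × −€71.5B = −€5.005B.
Δexcess reserves = Δreserves − Δrequired = −€25B − (−€5.005B) = -€19.995 billion.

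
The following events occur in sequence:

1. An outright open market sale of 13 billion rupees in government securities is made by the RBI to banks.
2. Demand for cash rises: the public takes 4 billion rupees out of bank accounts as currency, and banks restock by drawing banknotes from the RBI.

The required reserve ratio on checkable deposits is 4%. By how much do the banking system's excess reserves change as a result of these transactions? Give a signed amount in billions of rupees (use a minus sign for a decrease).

OMO sale (to banks) 13 billion rupees: reserves −13B, deposits 0.
Currency withdrawal 4 billion rupees: reserves −4B, deposits −4B.
Totals: Δreserves = −17B, Δdeposits = −4B.
Δrequired reserves = 4% × −4B = −0.16B.
Δexcess reserves = Δreserves − Δrequired = −17B − (−0.16B) = -16.84 billion.

-16.84 billion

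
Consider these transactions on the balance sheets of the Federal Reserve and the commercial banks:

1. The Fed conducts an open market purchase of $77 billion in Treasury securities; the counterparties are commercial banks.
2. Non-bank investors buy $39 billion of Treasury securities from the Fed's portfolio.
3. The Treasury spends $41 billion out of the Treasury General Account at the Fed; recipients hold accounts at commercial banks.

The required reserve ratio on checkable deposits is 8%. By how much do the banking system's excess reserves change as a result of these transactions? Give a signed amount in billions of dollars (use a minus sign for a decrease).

+$78.84 billion

OMO purchase (from banks) $77 billion: reserves +$77B, deposits 0.
Asset sale (to non-banks) $39 billion: reserves −$39B, deposits −$39B.
Government spending $41 billion: reserves +$41B, deposits +$41B.
Totals: Δreserves = +$79B, Δdeposits = +$2B.
Δrequired reserves = 8% × +$2B = +$0.16B.
Δexcess reserves = Δreserves − Δrequired = +$79B − (+$0.16B) = +$78.84 billion.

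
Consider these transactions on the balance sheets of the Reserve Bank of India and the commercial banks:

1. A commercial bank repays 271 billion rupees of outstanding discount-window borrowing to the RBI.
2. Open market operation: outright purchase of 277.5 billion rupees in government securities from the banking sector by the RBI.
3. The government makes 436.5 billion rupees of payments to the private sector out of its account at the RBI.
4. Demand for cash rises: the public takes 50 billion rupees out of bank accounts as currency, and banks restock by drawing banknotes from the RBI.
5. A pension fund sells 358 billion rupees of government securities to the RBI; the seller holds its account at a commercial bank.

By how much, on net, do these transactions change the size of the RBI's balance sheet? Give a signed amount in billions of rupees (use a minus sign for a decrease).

+364.5 billion

Discount-window repayment 271 billion rupees: an RBI asset is shed → −271B.
OMO purchase (from banks) 277.5 billion rupees: an RBI asset is acquired → +277.5B.
Government spending 436.5 billion rupees: only the composition of liabilities changes → 0.
Currency withdrawal 50 billion rupees: only the composition of liabilities changes → 0.
Asset purchase (from non-banks) 358 billion rupees: an RBI asset is acquired → +358B.
Net: −271 + 277.5 + 0 + 0 + 358 = +364.5 billion.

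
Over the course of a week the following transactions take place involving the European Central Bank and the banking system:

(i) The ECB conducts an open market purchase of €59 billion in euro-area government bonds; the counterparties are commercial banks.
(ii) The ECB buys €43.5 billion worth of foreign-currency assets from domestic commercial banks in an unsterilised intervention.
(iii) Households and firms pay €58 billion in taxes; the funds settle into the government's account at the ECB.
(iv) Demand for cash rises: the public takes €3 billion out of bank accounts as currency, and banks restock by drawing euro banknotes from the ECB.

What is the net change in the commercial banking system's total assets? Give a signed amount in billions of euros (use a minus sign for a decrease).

-€61 billion

OMO purchase (from banks) €59 billion: just an asset swap on bank balance sheets → 0.
FX purchase €43.5 billion: just an asset swap on bank balance sheets → 0.
Government account inflow €58 billion: bank balance sheets shrink → −€58B.
Currency withdrawal €3 billion: bank balance sheets shrink → −€3B.
Net: 0 + 0 − 58 − 3 = -€61 billion.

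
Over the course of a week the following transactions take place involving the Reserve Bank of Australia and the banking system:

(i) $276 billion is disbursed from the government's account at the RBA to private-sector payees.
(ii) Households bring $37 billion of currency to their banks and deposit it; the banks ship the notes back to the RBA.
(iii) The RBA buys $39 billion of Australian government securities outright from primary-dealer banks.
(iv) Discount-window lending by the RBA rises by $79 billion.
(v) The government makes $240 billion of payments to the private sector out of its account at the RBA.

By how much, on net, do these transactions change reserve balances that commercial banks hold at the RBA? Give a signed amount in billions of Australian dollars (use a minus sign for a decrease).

Government spending $276 billion: government payments flow into bank reserve accounts → +$276B.
Currency deposit $37 billion: returned notes are swapped for reserve credit → +$37B.
OMO purchase (from banks) $39 billion: the RBA pays by crediting reserve accounts → +$39B.
Discount-window loan $79 billion: the loan is credited to the bank's reserve account → +$79B.
Government spending $240 billion: government payments flow into bank reserve accounts → +$240B.
Net: 276 + 37 + 39 + 79 + 240 = +$671 billion.

+$671 billion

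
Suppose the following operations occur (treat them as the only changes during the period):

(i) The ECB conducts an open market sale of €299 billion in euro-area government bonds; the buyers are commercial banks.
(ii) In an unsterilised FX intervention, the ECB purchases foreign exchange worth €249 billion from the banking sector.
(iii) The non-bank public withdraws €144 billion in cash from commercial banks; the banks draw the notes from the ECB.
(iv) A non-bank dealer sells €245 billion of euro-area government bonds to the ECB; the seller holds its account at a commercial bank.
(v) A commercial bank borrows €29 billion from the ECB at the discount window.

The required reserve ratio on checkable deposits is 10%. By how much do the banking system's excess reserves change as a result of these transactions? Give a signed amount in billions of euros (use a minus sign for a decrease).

OMO sale (to banks) €299 billion: reserves −€299B, deposits 0.
FX purchase €249 billion: reserves +€249B, deposits 0.
Currency withdrawal €144 billion: reserves −€144B, deposits −€144B.
Asset purchase (from non-banks) €245 billion: reserves +€245B, deposits +€245B.
Discount-window loan €29 billion: reserves +€29B, deposits 0.
Totals: Δreserves = +€80B, Δdeposits = +€101B.
Δrequired reserves = 10% × +€101B = +€10.1B.
Δexcess reserves = Δreserves − Δrequired = +€80B − (+€10.1B) = +€69.9 billion.

+€69.9 billion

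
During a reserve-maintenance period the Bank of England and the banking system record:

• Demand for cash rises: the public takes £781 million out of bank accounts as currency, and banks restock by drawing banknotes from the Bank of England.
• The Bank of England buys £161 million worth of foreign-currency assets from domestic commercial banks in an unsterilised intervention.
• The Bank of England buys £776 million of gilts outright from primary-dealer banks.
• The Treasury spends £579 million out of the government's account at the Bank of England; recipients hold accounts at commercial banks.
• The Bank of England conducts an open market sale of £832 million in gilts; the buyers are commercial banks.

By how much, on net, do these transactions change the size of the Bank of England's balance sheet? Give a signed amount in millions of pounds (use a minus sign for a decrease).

+£105 million

Bank of England balance sheet:
  Assets:      Securities −£56M, Foreign assets +£161M
  Liabilities: Bank reserves −£97M, Currency in circulation +£781M, Government deposits −£579M
Commercial banking system:
  Assets:      Reserves at CB −£97M, Securities +£56M, Foreign assets −£161M
  Liabilities: Checkable deposits −£202M
Change in total Bank of England assets = +£105 million.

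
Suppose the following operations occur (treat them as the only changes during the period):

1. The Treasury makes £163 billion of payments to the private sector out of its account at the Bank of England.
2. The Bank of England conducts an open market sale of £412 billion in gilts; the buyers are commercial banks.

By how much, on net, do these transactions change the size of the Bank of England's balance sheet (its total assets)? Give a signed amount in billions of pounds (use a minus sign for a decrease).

Government spending £163 billion: only the composition of liabilities changes → 0.
OMO sale (to banks) £412 billion: a Bank of England asset is shed → −£412B.
Net: 0 − 412 = -£412 billion.

-£412 billion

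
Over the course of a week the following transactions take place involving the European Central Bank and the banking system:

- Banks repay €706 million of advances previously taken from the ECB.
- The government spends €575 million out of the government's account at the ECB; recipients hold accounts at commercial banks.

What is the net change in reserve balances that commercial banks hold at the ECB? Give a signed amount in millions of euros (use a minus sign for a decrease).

Discount-window repayment €706 million: repayment is debited from reserves → −€706M.
Government spending €575 million: government payments flow into bank reserve accounts → +€575M.
Net: −706 + 575 = -€131 million.

-€131 million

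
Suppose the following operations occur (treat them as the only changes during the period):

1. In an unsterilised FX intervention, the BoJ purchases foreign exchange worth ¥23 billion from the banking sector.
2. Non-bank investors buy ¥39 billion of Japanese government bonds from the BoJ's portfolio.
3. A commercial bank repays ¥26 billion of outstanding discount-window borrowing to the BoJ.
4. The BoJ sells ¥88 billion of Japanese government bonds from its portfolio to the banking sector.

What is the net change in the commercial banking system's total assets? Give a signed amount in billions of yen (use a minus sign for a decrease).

-¥65 billion

BoJ balance sheet:
  Assets:      Securities −¥127B, Loans to banks −¥26B, Foreign assets +¥23B
  Liabilities: Bank reserves −¥130B
Commercial banking system:
  Assets:      Reserves at CB −¥130B, Securities +¥88B, Foreign assets −¥23B
  Liabilities: Checkable deposits −¥39B, Borrowings from CB −¥26B
Change in total bank assets = -¥65 billion.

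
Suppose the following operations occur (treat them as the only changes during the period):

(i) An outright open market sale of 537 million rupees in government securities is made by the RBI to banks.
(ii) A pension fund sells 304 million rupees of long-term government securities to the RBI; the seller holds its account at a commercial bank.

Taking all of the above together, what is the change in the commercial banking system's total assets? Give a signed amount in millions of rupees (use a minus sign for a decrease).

+304 million

OMO sale (to banks) 537 million rupees: just an asset swap on bank balance sheets → 0.
Asset purchase (from non-banks) 304 million rupees: bank balance sheets expand → +304M.
Net: 0 + 304 = +304 million.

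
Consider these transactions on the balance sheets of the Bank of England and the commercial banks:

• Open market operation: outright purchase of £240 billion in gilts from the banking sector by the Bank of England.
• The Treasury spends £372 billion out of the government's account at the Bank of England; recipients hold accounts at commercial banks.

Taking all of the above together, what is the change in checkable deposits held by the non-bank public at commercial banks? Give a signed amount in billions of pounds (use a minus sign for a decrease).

+£372 billion

OMO purchase (from banks) £240 billion: the counterparty is a bank, so public deposits are unchanged → 0.
Government spending £372 billion: non-bank counterparties' bank balances rise → +£372B.
Net: 0 + 372 = +£372 billion.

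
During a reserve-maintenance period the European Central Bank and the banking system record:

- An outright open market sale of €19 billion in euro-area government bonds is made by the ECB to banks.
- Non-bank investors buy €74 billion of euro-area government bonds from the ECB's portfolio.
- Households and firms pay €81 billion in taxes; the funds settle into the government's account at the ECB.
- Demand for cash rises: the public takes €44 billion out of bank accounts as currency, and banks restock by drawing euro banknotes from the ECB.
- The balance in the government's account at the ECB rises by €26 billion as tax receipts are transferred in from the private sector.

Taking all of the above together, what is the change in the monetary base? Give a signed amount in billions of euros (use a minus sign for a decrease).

-€200 billion

ECB balance sheet:
  Assets:      Securities −€93B
  Liabilities: Bank reserves −€244B, Currency in circulation +€44B, Government deposits +€107B
Commercial banking system:
  Assets:      Reserves at CB −€244B, Securities +€19B
  Liabilities: Checkable deposits −€225B
Monetary base = currency + reserves: +€44B + (−€244B) = -€200 billion.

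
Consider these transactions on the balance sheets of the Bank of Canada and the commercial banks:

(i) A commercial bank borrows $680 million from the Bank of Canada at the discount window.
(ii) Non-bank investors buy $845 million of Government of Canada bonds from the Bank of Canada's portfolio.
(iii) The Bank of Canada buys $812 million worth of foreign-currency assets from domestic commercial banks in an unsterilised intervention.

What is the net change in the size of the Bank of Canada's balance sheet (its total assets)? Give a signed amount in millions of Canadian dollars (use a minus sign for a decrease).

Bank of Canada balance sheet:
  Assets:      Securities −$845M, Loans to banks +$680M, Foreign assets +$812M
  Liabilities: Bank reserves +$647M
Commercial banking system:
  Assets:      Reserves at CB +$647M, Foreign assets −$812M
  Liabilities: Checkable deposits −$845M, Borrowings from CB +$680M
Change in total Bank of Canada assets = +$647 million.

+$647 million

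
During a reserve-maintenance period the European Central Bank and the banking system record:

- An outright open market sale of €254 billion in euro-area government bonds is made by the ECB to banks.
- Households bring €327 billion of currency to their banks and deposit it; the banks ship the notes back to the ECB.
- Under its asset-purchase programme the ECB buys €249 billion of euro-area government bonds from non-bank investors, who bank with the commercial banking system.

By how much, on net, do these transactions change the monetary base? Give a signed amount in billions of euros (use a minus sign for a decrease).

OMO sale (to banks) €254 billion: ECB balance sheet contracts → −€254B.
Currency deposit €327 billion: just a shift between currency and reserves — both are base money → 0.
Asset purchase (from non-banks) €249 billion: ECB balance sheet expands → +€249B.
Net: −254 + 0 + 249 = -€5 billion.

-€5 billion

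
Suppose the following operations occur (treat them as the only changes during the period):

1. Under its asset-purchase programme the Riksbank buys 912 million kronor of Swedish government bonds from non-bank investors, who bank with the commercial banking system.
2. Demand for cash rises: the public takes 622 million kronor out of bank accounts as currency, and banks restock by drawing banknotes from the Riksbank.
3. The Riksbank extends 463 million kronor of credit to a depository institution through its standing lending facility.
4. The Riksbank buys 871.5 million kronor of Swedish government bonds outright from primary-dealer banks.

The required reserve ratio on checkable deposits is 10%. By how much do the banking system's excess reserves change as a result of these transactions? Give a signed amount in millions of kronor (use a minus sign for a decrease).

Asset purchase (from non-banks) 912 million kronor: reserves +912M, deposits +912M.
Currency withdrawal 622 million kronor: reserves −622M, deposits −622M.
Discount-window loan 463 million kronor: reserves +463M, deposits 0.
OMO purchase (from banks) 871.5 million kronor: reserves +871.5M, deposits 0.
Totals: Δreserves = +1624.5M, Δdeposits = +290M.
Δrequired reserves = 10% × +290M = +29M.
Δexcess reserves = Δreserves − Δrequired = +1624.5M − (+29M) = +1595.5 million.

+1595.5 million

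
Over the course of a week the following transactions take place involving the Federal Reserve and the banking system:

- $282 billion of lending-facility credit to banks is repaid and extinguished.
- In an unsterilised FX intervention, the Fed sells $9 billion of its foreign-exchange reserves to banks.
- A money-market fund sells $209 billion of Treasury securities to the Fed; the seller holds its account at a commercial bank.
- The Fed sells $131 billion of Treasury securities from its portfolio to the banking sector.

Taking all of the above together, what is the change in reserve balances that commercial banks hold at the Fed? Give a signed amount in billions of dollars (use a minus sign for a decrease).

Fed balance sheet:
  Assets:      Securities +$78B, Loans to banks −$282B, Foreign assets −$9B
  Liabilities: Bank reserves −$213B
Commercial banking system:
  Assets:      Reserves at CB −$213B, Securities +$131B, Foreign assets +$9B
  Liabilities: Checkable deposits +$209B, Borrowings from CB −$282B
So the change in reserve balances that commercial banks hold at the Fed is -$213 billion.

-$213 billion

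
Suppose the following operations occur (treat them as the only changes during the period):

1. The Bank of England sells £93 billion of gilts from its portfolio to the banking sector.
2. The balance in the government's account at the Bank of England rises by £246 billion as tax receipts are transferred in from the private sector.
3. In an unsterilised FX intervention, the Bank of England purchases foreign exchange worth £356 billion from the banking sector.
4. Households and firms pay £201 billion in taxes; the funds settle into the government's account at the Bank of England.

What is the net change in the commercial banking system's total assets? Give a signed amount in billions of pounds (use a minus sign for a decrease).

OMO sale (to banks) £93 billion: just an asset swap on bank balance sheets → 0.
Government account inflow £246 billion: bank balance sheets shrink → −£246B.
FX purchase £356 billion: just an asset swap on bank balance sheets → 0.
Government account inflow £201 billion: bank balance sheets shrink → −£201B.
Net: 0 − 246 + 0 − 201 = -£447 billion.

-£447 billion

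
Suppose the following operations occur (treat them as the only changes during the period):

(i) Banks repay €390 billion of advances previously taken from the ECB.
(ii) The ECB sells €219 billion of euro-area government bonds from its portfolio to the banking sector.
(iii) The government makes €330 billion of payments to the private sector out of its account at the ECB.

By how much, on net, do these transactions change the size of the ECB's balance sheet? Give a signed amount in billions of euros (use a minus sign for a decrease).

ECB balance sheet:
  Assets:      Securities −€219B, Loans to banks −€390B
  Liabilities: Bank reserves −€279B, Government deposits −€330B
Commercial banking system:
  Assets:      Reserves at CB −€279B, Securities +€219B
  Liabilities: Checkable deposits +€330B, Borrowings from CB −€390B
Change in total ECB assets = -€609 billion.

-€609 billion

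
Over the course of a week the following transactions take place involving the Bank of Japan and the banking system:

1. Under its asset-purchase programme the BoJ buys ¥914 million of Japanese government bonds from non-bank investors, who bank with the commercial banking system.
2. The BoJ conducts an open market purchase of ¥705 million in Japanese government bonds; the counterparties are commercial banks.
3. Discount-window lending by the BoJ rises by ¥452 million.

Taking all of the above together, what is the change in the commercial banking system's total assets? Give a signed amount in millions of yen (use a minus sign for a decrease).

+¥1366 million

BoJ balance sheet:
  Assets:      Securities +¥1619M, Loans to banks +¥452M
  Liabilities: Bank reserves +¥2071M
Commercial banking system:
  Assets:      Reserves at CB +¥2071M, Securities −¥705M
  Liabilities: Checkable deposits +¥914M, Borrowings from CB +¥452M
Change in total bank assets = +¥1366 million.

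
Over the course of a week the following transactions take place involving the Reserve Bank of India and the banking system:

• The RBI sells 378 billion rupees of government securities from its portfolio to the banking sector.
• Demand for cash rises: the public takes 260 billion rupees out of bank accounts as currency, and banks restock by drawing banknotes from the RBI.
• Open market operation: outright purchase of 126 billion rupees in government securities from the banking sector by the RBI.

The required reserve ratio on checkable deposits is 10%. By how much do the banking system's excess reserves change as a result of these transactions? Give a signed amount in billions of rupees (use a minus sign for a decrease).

-486 billion

OMO sale (to banks) 378 billion rupees: reserves −378B, deposits 0.
Currency withdrawal 260 billion rupees: reserves −260B, deposits −260B.
OMO purchase (from banks) 126 billion rupees: reserves +126B, deposits 0.
Totals: Δreserves = −512B, Δdeposits = −260B.
Δrequired reserves = 10% × −260B = −26B.
Δexcess reserves = Δreserves − Δrequired = −512B − (−26B) = -486 billion.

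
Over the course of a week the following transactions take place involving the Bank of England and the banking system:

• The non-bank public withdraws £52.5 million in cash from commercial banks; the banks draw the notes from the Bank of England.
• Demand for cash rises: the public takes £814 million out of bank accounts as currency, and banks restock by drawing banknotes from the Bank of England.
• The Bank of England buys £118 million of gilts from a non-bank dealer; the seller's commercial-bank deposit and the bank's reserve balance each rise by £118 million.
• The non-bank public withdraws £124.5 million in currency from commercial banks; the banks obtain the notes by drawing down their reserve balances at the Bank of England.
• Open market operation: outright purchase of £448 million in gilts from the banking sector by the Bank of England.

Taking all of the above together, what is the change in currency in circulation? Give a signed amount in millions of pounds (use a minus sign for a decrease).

Bank of England balance sheet:
  Assets:      Securities +£566M
  Liabilities: Bank reserves −£425M, Currency in circulation +£991M
So the change in currency in circulation is +£991 million.

+£991 million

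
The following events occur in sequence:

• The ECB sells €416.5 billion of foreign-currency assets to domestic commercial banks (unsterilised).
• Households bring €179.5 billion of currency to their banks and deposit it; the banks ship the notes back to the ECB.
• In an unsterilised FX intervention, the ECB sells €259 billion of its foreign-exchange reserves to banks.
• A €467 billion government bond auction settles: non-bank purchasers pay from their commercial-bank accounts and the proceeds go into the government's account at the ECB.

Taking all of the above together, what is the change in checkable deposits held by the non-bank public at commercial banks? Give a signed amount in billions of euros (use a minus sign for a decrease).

-€287.5 billion

FX sale €416.5 billion: the counterparty is a bank, so public deposits are unchanged → 0.
Currency deposit €179.5 billion: non-bank counterparties' bank balances rise → +€179.5B.
FX sale €259 billion: the counterparty is a bank, so public deposits are unchanged → 0.
Government account inflow €467 billion: non-bank counterparties' bank balances fall → −€467B.
Net: 0 + 179.5 + 0 − 467 = -€287.5 billion.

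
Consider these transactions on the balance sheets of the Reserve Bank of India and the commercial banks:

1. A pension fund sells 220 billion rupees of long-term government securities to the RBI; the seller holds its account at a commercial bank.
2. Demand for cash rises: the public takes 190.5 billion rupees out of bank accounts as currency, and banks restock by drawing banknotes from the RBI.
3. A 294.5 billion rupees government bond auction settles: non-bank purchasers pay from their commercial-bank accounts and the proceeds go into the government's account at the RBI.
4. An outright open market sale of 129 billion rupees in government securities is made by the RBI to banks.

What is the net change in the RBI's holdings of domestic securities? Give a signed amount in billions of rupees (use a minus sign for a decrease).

RBI balance sheet:
  Assets:      Securities +91B
  Liabilities: Bank reserves −394B, Currency in circulation +190.5B, Government deposits +294.5B
Commercial banking system:
  Assets:      Reserves at CB −394B, Securities +129B
  Liabilities: Checkable deposits −265B
So the change in the RBI's holdings of domestic securities is +91 billion.

+91 billion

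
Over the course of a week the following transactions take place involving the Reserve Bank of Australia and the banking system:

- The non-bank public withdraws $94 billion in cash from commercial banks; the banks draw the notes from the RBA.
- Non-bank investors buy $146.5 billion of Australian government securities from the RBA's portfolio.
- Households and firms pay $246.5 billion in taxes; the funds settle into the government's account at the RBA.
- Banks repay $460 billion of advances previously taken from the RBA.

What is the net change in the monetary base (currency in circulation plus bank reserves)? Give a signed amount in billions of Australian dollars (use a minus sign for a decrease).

-$853 billion

RBA balance sheet:
  Assets:      Securities −$146.5B, Loans to banks −$460B
  Liabilities: Bank reserves −$947B, Currency in circulation +$94B, Government deposits +$246.5B
Commercial banking system:
  Assets:      Reserves at CB −$947B
  Liabilities: Checkable deposits −$487B, Borrowings from CB −$460B
Monetary base = currency + reserves: +$94B + (−$947B) = -$853 billion.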